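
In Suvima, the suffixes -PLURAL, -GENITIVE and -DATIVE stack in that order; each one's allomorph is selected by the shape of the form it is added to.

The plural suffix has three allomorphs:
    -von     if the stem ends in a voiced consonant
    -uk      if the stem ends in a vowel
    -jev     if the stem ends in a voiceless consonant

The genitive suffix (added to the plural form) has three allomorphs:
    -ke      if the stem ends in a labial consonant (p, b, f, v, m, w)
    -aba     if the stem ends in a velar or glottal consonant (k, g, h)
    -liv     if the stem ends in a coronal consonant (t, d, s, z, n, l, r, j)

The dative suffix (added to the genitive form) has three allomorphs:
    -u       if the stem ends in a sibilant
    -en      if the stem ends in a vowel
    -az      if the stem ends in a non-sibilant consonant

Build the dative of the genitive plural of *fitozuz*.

*fitozuz* — final sound /z/ (a voiced consonant) → -von → *fitozuzvon*.
The plural form *fitozuzvon*: final consonant = /n/, coronal → -liv → *fitozuzvonliv*.
The final sound of the genitive form *fitozuzvonliv* is /v/, which is a non-sibilant consonant, so the dative suffix is -az, giving *fitozuzvonlivaz*.

fitozuzvonlivaz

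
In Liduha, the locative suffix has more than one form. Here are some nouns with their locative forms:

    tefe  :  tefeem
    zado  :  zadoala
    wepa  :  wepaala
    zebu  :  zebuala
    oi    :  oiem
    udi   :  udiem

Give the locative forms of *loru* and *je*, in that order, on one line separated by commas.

The pattern is front/back vowel harmony: -em when the last vowel of the stem is a front vowel (*tefe*, *oi*, *udi*); -ala when the last vowel of the stem is a back vowel (*zado*, *wepa*, *zebu*).
Since the last vowel of *loru* is /u/ (a back vowel), it takes -ala, giving *loruala*.
*je*: last vowel = /e/, a front vowel → -em → *jeem*.

loruala, jeem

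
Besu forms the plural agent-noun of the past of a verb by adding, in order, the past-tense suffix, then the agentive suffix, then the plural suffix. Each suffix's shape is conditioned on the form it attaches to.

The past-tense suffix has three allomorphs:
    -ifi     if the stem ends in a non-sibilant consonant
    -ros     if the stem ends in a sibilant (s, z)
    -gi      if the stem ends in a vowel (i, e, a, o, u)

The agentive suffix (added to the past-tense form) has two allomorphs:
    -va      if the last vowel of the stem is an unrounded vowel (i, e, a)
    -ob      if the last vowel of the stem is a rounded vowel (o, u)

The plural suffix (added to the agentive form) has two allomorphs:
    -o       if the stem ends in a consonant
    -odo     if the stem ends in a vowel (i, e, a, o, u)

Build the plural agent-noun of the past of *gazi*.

gazigivaodo

The final sound of *gazi* is /i/, which is a vowel, so the past-tense suffix is -gi, giving *gazigi*.
The past-tense form *gazigi*: last vowel = /i/, an unrounded vowel → -va → *gazigiva*.
Since the final sound of the agentive form *gazigiva* is /a/ (a vowel), it takes -odo, giving *gazigivaodo*.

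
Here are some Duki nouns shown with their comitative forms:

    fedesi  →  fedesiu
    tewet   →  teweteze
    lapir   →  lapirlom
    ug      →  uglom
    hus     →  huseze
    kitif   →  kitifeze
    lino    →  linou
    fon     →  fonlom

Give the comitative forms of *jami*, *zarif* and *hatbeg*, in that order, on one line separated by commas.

jamiu, zarifeze, hatbeglom

The pattern is voicing of the final sound: -eze when the stem ends in a voiceless consonant (*tewet*, *hus*, *kitif*); -lom when the stem ends in a voiced consonant (*lapir*, *ug*, *fon*); -u when the stem ends in a vowel (*fedesi*, *lino*).
*jami*: final sound = /i/, a vowel → -u → *jamiu*.
*zarif*: final sound = /f/, a voiceless consonant → -eze → *zarifeze*.
*hatbeg* — final sound /g/ (a voiced consonant) → -lom → *hatbeglom*.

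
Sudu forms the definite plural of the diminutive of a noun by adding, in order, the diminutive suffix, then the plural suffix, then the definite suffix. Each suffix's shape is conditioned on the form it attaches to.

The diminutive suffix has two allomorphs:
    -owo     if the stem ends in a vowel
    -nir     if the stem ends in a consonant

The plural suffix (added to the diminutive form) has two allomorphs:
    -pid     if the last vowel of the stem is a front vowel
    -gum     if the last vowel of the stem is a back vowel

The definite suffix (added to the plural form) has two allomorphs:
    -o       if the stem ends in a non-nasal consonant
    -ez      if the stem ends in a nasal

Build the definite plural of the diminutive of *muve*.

muveowogumez

The final sound of *muve* is /e/, which is a vowel, so the diminutive suffix is -owo, giving *muveowo*.
Since the last vowel of the diminutive form *muveowo* is /o/ (a back vowel), it takes -gum, giving *muveowogum*.
The final consonant of the plural form *muveowogum* is /m/, which is a nasal, so the definite suffix is -ez, giving *muveowogumez*.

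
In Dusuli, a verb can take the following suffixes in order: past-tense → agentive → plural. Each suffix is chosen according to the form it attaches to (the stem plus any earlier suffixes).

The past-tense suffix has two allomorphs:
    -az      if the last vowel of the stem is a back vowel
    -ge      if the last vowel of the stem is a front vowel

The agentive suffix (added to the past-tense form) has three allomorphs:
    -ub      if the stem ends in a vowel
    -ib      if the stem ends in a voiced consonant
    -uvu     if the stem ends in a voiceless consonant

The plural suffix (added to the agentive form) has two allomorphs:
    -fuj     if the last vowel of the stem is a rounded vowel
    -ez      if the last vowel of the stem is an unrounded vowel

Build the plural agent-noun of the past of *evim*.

*evim*: last vowel = /i/, a front vowel → -ge → *evimge*.
Since the final sound of the past-tense form *evimge* is /e/ (a vowel), it takes -ub, giving *evimgeub*.
The last vowel of the agentive form *evimgeub* is /u/, which is a rounded vowel, so the plural suffix is -fuj, giving *evimgeubfuj*.

evimgeubfuj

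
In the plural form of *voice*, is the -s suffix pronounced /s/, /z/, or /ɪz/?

The stem *voice* ends in a sibilant (/s, z, ʃ, ʒ, tʃ, dʒ/).
The plural suffix surfaces as /ɪz/ after sibilants, /s/ after other voiceless consonants, and /z/ after other voiced sounds.
So the plural -s on *voice* is pronounced /ɪz/.

/ɪz/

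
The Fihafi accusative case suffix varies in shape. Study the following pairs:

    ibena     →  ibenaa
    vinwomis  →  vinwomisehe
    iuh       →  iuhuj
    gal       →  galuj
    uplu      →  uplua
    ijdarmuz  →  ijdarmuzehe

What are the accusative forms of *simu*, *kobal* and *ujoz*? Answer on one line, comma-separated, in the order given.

The pattern is sibilance of the final sound: -ehe when the stem ends in a sibilant (*vinwomis*, *ijdarmuz*); -uj when the stem ends in a non-sibilant consonant (*iuh*, *gal*); -a when the stem ends in a vowel (*ibena*, *uplu*).
The final sound of *simu* is /u/, which is a vowel, so the suffix is -a, giving *simua*.
The final sound of *kobal* is /l/, which is a non-sibilant consonant, so the suffix is -uj, giving *kobaluj*.
*ujoz* — final sound /z/ (a sibilant) → -ehe → *ujozehe*.

simua, kobaluj, ujozehe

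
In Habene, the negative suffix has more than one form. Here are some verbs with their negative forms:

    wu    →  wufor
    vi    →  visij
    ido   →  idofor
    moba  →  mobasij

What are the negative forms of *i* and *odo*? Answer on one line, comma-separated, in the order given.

isij, odofor

Looking at the last vowel of each stem: -for when the last vowel of the stem is a rounded vowel (*wu*, *ido*); -sij when the last vowel of the stem is an unrounded vowel (*vi*, *moba*).
The last vowel of *i* is /i/, which is an unrounded vowel, so the suffix is -sij, giving *isij*.
*odo* — last vowel /o/ (a rounded vowel) → -for → *odofor*.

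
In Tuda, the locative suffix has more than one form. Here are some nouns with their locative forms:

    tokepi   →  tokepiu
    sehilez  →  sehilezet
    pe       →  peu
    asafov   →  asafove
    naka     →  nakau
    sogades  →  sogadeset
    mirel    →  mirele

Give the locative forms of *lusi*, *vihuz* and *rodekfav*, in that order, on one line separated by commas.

lusiu, vihuzet, rodekfave

The pattern is sibilance of the final sound: -et when the stem ends in a sibilant (*sehilez*, *sogades*); -e when the stem ends in a non-sibilant consonant (*asafov*, *mirel*); -u when the stem ends in a vowel (*tokepi*, *pe*, *naka*).
*lusi* — final sound /i/ (a vowel) → -u → *lusiu*.
*vihuz*: final sound = /z/, a sibilant → -et → *vihuzet*.
*rodekfav* — final sound /v/ (a non-sibilant consonant) → -e → *rodekfave*.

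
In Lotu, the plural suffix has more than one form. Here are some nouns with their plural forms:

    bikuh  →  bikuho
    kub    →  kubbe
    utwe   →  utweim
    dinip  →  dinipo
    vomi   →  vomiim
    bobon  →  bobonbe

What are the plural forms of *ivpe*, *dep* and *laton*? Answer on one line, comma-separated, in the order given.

The pattern is voicing of the final sound: -o when the stem ends in a voiceless consonant (*bikuh*, *dinip*); -be when the stem ends in a voiced consonant (*kub*, *bobon*); -im when the stem ends in a vowel (*utwe*, *vomi*).
*ivpe*: final sound = /e/, a vowel → -im → *ivpeim*.
*dep*: final sound = /p/, a voiceless consonant → -o → *depo*.
The final sound of *laton* is /n/, which is a voiced consonant, so the suffix is -be, giving *latonbe*.

ivpeim, depo, latonbe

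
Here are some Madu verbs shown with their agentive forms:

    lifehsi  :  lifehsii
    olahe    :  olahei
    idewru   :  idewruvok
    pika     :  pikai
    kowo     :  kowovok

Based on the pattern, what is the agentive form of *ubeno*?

ubenovok

The alternation tracks the last vowel of the stem — -vok when the last vowel of the stem is a rounded vowel (*idewru*, *kowo*); -i when the last vowel of the stem is an unrounded vowel (*lifehsi*, *olahe*, *pika*).
*ubeno* — last vowel /o/ (a rounded vowel) → -vok → *ubenovok*.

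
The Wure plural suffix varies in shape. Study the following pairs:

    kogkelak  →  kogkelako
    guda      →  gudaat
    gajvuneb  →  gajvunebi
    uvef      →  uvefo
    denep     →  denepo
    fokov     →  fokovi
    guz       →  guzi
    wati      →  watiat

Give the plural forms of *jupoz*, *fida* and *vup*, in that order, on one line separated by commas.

jupozi, fidaat, vupo

The pattern is voicing of the final sound: -o when the stem ends in a voiceless consonant (*kogkelak*, *uvef*, *denep*); -i when the stem ends in a voiced consonant (*gajvuneb*, *fokov*, *guz*); -at when the stem ends in a vowel (*guda*, *wati*).
The final sound of *jupoz* is /z/, which is a voiced consonant, so the suffix is -i, giving *jupozi*.
The final sound of *fida* is /a/, which is a vowel, so the suffix is -at, giving *fidaat*.
The final sound of *vup* is /p/, which is a voiceless consonant, so the suffix is -o, giving *vupo*.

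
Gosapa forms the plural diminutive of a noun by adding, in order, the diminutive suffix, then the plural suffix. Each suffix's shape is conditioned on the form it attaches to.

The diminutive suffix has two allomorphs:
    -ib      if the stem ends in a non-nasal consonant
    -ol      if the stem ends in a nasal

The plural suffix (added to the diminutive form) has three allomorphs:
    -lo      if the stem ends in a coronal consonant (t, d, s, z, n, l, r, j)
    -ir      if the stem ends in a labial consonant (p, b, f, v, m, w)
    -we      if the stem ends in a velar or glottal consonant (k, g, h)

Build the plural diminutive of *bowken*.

Since the final consonant of *bowken* is /n/ (a nasal), it takes -ol, giving *bowkenol*.
The final consonant of the diminutive form *bowkenol* is /l/, which is coronal, so the plural suffix is -lo, giving *bowkenollo*.

bowkenollo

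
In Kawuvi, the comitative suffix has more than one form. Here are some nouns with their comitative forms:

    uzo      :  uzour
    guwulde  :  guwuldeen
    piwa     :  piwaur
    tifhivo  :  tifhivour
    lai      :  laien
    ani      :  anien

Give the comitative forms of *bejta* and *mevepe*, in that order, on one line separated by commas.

bejtaur, mevepeen

The suffix is conditioned by the last vowel: -en when the last vowel of the stem is a front vowel (*guwulde*, *lai*, *ani*); -ur when the last vowel of the stem is a back vowel (*uzo*, *piwa*, *tifhivo*).
*bejta* — last vowel /a/ (a back vowel) → -ur → *bejtaur*.
Since the last vowel of *mevepe* is /e/ (a front vowel), it takes -en, giving *mevepeen*.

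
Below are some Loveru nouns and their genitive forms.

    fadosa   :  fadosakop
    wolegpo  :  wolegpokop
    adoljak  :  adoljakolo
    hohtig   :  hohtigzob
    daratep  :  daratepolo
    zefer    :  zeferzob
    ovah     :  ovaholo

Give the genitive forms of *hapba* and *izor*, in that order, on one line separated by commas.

Looking at the final sound of each stem: -olo when the stem ends in a voiceless consonant (*adoljak*, *daratep*, *ovah*); -zob when the stem ends in a voiced consonant (*hohtig*, *zefer*); -kop when the stem ends in a vowel (*fadosa*, *wolegpo*).
The final sound of *hapba* is /a/, which is a vowel, so the suffix is -kop, giving *hapbakop*.
Since the final sound of *izor* is /r/ (a voiced consonant), it takes -zob, giving *izorzob*.

hapbakop, izorzob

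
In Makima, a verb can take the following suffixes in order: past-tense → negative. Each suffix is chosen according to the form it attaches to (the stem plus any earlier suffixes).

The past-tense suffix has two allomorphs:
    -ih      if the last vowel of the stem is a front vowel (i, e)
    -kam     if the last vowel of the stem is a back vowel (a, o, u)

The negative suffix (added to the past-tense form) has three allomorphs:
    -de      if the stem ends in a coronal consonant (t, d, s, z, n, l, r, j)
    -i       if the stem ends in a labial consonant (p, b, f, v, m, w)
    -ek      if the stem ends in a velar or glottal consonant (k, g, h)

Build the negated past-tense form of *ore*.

*ore*: last vowel = /e/, a front vowel → -ih → *oreih*.
The past-tense form *oreih* — final consonant /h/ (velar/glottal) → -ek → *oreihek*.

oreihek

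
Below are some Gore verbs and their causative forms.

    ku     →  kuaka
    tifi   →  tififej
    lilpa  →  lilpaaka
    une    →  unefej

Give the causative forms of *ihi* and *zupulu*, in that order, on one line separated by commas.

ihifej, zupuluaka

The pattern is front/back vowel harmony: -fej when the last vowel of the stem is a front vowel (*tifi*, *une*); -aka when the last vowel of the stem is a back vowel (*ku*, *lilpa*).
The last vowel of *ihi* is /i/, which is a front vowel, so the suffix is -fej, giving *ihifej*.
*zupulu*: last vowel = /u/, a back vowel → -aka → *zupuluaka*.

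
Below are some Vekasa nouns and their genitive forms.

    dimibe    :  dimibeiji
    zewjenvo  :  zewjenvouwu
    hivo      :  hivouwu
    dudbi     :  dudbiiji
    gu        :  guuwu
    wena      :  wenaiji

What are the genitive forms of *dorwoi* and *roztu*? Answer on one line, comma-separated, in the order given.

Looking at the last vowel of each stem: -uwu when the last vowel of the stem is a rounded vowel (*zewjenvo*, *hivo*, *gu*); -iji when the last vowel of the stem is an unrounded vowel (*dimibe*, *dudbi*, *wena*).
*dorwoi* — last vowel /i/ (an unrounded vowel) → -iji → *dorwoiiji*.
Since the last vowel of *roztu* is /u/ (a rounded vowel), it takes -uwu, giving *roztuuwu*.

dorwoiiji, roztuuwu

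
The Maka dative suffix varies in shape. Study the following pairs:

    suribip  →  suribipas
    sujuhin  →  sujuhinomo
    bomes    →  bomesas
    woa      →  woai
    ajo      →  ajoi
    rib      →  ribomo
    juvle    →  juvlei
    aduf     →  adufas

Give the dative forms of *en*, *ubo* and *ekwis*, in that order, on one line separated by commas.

Looking at the final sound of each stem: -as when the stem ends in a voiceless consonant (*suribip*, *bomes*, *aduf*); -omo when the stem ends in a voiced consonant (*sujuhin*, *rib*); -i when the stem ends in a vowel (*woa*, *ajo*, *juvle*).
*en* — final sound /n/ (a voiced consonant) → -omo → *enomo*.
*ubo*: final sound = /o/, a vowel → -i → *uboi*.
*ekwis*: final sound = /s/, a voiceless consonant → -as → *ekwisas*.

enomo, uboi, ekwisas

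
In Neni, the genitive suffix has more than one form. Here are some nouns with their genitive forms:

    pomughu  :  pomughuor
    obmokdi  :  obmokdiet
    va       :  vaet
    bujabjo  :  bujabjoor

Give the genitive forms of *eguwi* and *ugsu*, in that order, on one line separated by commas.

Looking at the last vowel of each stem: -or when the last vowel of the stem is a rounded vowel (*pomughu*, *bujabjo*); -et when the last vowel of the stem is an unrounded vowel (*obmokdi*, *va*).
*eguwi*: last vowel = /i/, an unrounded vowel → -et → *eguwiet*.
Since the last vowel of *ugsu* is /u/ (a rounded vowel), it takes -or, giving *ugsuor*.

eguwiet, ugsuor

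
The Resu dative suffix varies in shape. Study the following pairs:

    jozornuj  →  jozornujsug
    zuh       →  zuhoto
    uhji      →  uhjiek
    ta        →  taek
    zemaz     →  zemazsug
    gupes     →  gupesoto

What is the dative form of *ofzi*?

ofziek

The pattern is voicing of the final sound: -oto when the stem ends in a voiceless consonant (*zuh*, *gupes*); -sug when the stem ends in a voiced consonant (*jozornuj*, *zemaz*); -ek when the stem ends in a vowel (*uhji*, *ta*).
*ofzi* — final sound /i/ (a vowel) → -ek → *ofziek*.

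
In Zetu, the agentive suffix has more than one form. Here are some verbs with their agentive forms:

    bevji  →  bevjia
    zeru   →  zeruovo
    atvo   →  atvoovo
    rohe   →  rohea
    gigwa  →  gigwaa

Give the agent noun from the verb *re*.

rea

The suffix is conditioned by the last vowel: -ovo when the last vowel of the stem is a rounded vowel (*zeru*, *atvo*); -a when the last vowel of the stem is an unrounded vowel (*bevji*, *rohe*, *gigwa*).
The last vowel of *re* is /e/, which is an unrounded vowel, so the suffix is -a, giving *rea*.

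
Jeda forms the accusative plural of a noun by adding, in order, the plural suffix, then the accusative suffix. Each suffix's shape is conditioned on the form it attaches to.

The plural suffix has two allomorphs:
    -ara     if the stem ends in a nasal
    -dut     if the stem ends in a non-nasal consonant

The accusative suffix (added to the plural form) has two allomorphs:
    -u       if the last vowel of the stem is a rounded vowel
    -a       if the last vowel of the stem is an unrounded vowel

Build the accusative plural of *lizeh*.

lizehdutu

Since the final consonant of *lizeh* is /h/ (non-nasal), it takes -dut, giving *lizehdut*.
The last vowel of the plural form *lizehdut* is /u/, which is a rounded vowel, so the accusative suffix is -u, giving *lizehdutu*.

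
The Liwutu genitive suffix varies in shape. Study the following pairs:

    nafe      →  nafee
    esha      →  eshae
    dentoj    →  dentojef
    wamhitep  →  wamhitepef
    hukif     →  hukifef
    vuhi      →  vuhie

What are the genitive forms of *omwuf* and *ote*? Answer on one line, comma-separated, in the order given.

omwufef, otee

The suffix is conditioned by the final sound: -ef when the stem ends in a consonant (*dentoj*, *wamhitep*, *hukif*); -e when the stem ends in a vowel (*nafe*, *esha*, *vuhi*).
*omwuf*: final sound = /f/, a consonant → -ef → *omwufef*.
Since the final sound of *ote* is /e/ (a vowel), it takes -e, giving *otee*.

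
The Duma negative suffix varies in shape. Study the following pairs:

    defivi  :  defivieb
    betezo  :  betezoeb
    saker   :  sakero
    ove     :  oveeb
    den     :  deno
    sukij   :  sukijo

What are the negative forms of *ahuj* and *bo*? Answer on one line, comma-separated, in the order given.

ahujo, boeb

The pattern is consonant vs. vowel: -o when the stem ends in a consonant (*saker*, *den*, *sukij*); -eb when the stem ends in a vowel (*defivi*, *betezo*, *ove*).
*ahuj*: final sound = /j/, a consonant → -o → *ahujo*.
*bo* — final sound /o/ (a vowel) → -eb → *boeb*.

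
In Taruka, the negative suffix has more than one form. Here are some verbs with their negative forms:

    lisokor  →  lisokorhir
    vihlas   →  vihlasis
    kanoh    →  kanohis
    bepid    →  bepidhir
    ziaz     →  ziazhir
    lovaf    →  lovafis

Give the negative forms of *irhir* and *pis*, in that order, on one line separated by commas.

Looking at the final consonant of each stem: -is when the stem ends in a voiceless consonant (*vihlas*, *kanoh*, *lovaf*); -hir when the stem ends in a voiced consonant (*lisokor*, *bepid*, *ziaz*).
The final consonant of *irhir* is /r/, which is voiced, so the suffix is -hir, giving *irhirhir*.
*pis* — final consonant /s/ (voiceless) → -is → *pisis*.

irhirhir, pisis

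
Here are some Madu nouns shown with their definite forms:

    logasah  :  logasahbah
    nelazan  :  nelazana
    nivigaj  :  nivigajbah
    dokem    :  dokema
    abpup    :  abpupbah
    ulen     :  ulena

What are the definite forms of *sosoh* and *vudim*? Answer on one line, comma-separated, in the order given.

sosohbah, vudima

The pattern is nasality of the final consonant: -a when the stem ends in a nasal (*nelazan*, *dokem*, *ulen*); -bah when the stem ends in a non-nasal consonant (*logasah*, *nivigaj*, *abpup*).
*sosoh* — final consonant /h/ (non-nasal) → -bah → *sosohbah*.
Since the final consonant of *vudim* is /m/ (a nasal), it takes -a, giving *vudima*.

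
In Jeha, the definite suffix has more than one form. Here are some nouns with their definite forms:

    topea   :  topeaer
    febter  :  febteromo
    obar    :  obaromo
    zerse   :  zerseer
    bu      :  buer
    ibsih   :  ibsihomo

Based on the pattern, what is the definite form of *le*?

leer

The suffix is conditioned by the final sound: -omo when the stem ends in a consonant (*febter*, *obar*, *ibsih*); -er when the stem ends in a vowel (*topea*, *zerse*, *bu*).
*le*: final sound = /e/, a vowel → -er → *leer*.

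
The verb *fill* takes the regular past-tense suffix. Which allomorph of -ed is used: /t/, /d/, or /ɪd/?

The stem *fill* ends in a voiced sound other than /d/.
The -ed suffix is realized as /ɪd/ after /t, d/; as /t/ after other voiceless consonants; and as /d/ after other voiced sounds.
So -ed on *fill* is pronounced /d/.

/d/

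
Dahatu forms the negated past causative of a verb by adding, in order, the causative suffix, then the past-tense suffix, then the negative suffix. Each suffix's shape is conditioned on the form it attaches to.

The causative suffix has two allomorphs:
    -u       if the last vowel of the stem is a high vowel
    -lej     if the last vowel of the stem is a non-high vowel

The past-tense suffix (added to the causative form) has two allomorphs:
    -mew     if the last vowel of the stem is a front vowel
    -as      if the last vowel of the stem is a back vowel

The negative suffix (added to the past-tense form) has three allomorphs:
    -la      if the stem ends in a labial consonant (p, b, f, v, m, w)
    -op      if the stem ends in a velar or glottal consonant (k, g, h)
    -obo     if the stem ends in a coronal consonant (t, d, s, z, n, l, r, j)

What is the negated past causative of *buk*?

*buk* — last vowel /u/ (a high vowel) → -u → *buku*.
The causative form *buku* — last vowel /u/ (a back vowel) → -as → *bukuas*.
The past-tense form *bukuas* — final consonant /s/ (coronal) → -obo → *bukuasobo*.

bukuasobo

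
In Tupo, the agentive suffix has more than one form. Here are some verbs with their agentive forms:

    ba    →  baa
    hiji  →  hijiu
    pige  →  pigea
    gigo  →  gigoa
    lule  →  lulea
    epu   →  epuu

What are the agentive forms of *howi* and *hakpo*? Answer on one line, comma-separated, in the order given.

howiu, hakpoa

The alternation tracks the last vowel of the stem — -u when the last vowel of the stem is a high vowel (*hiji*, *epu*); -a when the last vowel of the stem is a non-high vowel (*ba*, *pige*, *gigo*, *lule*).
Since the last vowel of *howi* is /i/ (a high vowel), it takes -u, giving *howiu*.
*hakpo* — last vowel /o/ (a non-high vowel) → -a → *hakpoa*.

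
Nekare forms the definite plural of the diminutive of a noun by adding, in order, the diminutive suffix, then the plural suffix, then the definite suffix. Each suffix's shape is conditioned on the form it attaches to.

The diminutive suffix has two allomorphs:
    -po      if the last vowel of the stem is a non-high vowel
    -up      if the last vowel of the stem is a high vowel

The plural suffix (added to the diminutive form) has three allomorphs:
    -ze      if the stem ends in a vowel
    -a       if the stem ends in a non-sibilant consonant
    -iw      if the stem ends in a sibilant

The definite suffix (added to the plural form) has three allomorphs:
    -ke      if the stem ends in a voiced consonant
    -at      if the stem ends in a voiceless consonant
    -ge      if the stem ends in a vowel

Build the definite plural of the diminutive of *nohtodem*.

Since the last vowel of *nohtodem* is /e/ (a non-high vowel), it takes -po, giving *nohtodempo*.
The diminutive form *nohtodempo* — final sound /o/ (a vowel) → -ze → *nohtodempoze*.
Since the final sound of the plural form *nohtodempoze* is /e/ (a vowel), it takes -ge, giving *nohtodempozege*.

nohtodempozege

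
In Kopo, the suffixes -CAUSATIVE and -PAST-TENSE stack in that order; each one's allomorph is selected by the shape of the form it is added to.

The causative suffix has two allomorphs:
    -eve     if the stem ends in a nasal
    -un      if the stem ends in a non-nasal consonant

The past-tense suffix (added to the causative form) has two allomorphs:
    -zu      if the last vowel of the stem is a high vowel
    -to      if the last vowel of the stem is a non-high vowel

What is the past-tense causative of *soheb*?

sohebunzu

*soheb*: final consonant = /b/, non-nasal → -un → *sohebun*.
The causative form *sohebun* — last vowel /u/ (a high vowel) → -zu → *sohebunzu*.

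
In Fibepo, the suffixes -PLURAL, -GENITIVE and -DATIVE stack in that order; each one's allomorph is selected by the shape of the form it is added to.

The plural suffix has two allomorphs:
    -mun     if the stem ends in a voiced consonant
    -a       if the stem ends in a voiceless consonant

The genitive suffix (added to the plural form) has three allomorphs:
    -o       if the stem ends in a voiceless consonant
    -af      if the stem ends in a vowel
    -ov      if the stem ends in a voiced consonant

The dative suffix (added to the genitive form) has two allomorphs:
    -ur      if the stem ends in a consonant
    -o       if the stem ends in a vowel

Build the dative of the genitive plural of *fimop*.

Since the final consonant of *fimop* is /p/ (voiceless), it takes -a, giving *fimopa*.
Since the final sound of the plural form *fimopa* is /a/ (a vowel), it takes -af, giving *fimopaaf*.
Since the final sound of the genitive form *fimopaaf* is /f/ (a consonant), it takes -ur, giving *fimopaafur*.

fimopaafur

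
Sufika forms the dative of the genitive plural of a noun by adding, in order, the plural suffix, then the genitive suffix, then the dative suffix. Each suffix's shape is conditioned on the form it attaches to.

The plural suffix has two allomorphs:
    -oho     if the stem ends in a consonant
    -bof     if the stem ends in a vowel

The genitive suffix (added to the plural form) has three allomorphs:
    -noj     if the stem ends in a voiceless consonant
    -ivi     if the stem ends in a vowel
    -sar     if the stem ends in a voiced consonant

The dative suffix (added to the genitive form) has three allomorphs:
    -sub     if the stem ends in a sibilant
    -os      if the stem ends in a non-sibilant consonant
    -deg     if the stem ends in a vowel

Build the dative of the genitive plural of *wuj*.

Since the final sound of *wuj* is /j/ (a consonant), it takes -oho, giving *wujoho*.
The plural form *wujoho*: final sound = /o/, a vowel → -ivi → *wujohoivi*.
Since the final sound of the genitive form *wujohoivi* is /i/ (a vowel), it takes -deg, giving *wujohoivideg*.

wujohoivideg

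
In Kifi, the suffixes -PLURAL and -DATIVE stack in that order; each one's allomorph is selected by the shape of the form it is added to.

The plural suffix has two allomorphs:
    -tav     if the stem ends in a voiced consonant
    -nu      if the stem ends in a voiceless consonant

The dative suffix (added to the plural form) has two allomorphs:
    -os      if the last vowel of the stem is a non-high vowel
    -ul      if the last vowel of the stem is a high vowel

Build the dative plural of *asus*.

Since the final consonant of *asus* is /s/ (voiceless), it takes -nu, giving *asusnu*.
The plural form *asusnu* — last vowel /u/ (a high vowel) → -ul → *asusnuul*.

asusnuul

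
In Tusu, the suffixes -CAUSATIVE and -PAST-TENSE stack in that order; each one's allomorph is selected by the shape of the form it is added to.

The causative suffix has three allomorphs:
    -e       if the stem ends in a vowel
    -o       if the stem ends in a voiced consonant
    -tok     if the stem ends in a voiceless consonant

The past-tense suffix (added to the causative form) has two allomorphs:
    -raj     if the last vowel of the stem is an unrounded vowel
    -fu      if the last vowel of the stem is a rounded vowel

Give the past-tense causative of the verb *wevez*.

Since the final sound of *wevez* is /z/ (a voiced consonant), it takes -o, giving *wevezo*.
The causative form *wevezo* — last vowel /o/ (a rounded vowel) → -fu → *wevezofu*.

wevezofu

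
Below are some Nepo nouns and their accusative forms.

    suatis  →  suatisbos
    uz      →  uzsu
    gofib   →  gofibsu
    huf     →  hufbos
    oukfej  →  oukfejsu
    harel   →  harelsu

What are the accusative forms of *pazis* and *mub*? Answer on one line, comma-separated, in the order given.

The pattern is voicing of the final consonant: -bos when the stem ends in a voiceless consonant (*suatis*, *huf*); -su when the stem ends in a voiced consonant (*uz*, *gofib*, *oukfej*, *harel*).
The final consonant of *pazis* is /s/, which is voiceless, so the suffix is -bos, giving *pazisbos*.
*mub* — final consonant /b/ (voiced) → -su → *mubsu*.

pazisbos, mubsu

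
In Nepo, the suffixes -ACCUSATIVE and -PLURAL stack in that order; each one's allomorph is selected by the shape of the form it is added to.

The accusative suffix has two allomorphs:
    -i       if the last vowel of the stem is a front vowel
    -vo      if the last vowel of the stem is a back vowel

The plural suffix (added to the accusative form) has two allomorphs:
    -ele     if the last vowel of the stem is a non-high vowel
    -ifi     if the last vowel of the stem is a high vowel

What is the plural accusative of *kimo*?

kimovoele

*kimo*: last vowel = /o/, a back vowel → -vo → *kimovo*.
The accusative form *kimovo* — last vowel /o/ (a non-high vowel) → -ele → *kimovoele*.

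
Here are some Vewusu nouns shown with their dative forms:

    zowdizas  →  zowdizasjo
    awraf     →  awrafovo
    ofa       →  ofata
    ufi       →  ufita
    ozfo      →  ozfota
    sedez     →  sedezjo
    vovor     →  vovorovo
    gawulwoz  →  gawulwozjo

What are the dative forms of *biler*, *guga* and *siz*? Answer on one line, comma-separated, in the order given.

bilerovo, gugata, sizjo

The suffix is conditioned by the final sound: -jo when the stem ends in a sibilant (*zowdizas*, *sedez*, *gawulwoz*); -ovo when the stem ends in a non-sibilant consonant (*awraf*, *vovor*); -ta when the stem ends in a vowel (*ofa*, *ufi*, *ozfo*).
Since the final sound of *biler* is /r/ (a non-sibilant consonant), it takes -ovo, giving *bilerovo*.
Since the final sound of *guga* is /a/ (a vowel), it takes -ta, giving *gugata*.
*siz* — final sound /z/ (a sibilant) → -jo → *sizjo*.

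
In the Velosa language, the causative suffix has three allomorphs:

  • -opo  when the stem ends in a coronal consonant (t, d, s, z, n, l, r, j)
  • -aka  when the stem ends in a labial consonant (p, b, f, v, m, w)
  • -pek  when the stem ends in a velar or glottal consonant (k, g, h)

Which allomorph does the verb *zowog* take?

Since the final consonant of *zowog* is /g/ (velar/glottal), it takes -pek.

-pek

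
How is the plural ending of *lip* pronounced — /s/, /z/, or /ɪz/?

The stem *lip* ends in a voiceless non-sibilant consonant.
The plural suffix surfaces as /ɪz/ after sibilants, /s/ after other voiceless consonants, and /z/ after other voiced sounds.
So the plural -s on *lip* is pronounced /s/.

/s/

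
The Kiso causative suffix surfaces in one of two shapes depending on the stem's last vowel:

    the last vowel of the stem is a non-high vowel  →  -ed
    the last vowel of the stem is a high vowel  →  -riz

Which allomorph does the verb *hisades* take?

-ed

*hisades* — last vowel /e/ (a non-high vowel) → -ed.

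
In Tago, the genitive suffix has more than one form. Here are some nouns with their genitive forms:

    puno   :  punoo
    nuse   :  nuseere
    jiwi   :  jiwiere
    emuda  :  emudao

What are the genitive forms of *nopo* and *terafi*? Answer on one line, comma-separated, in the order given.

The alternation tracks the last vowel of the stem — -ere when the last vowel of the stem is a front vowel (*nuse*, *jiwi*); -o when the last vowel of the stem is a back vowel (*puno*, *emuda*).
*nopo*: last vowel = /o/, a back vowel → -o → *nopoo*.
The last vowel of *terafi* is /i/, which is a front vowel, so the suffix is -ere, giving *terafiere*.

nopoo, terafiere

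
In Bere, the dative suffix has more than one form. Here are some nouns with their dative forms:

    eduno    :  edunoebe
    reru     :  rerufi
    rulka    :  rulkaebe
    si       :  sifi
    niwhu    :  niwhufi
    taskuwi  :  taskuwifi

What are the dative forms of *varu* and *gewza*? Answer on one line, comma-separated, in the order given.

varufi, gewzaebe

The pattern is height harmony: -fi when the last vowel of the stem is a high vowel (*reru*, *si*, *niwhu*, *taskuwi*); -ebe when the last vowel of the stem is a non-high vowel (*eduno*, *rulka*).
*varu* — last vowel /u/ (a high vowel) → -fi → *varufi*.
Since the last vowel of *gewza* is /a/ (a non-high vowel), it takes -ebe, giving *gewzaebe*.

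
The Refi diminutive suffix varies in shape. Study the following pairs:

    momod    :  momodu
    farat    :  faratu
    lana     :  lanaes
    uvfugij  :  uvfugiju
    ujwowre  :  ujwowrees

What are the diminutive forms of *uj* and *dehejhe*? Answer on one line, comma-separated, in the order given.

uju, dehejhees

The pattern is consonant vs. vowel: -u when the stem ends in a consonant (*momod*, *farat*, *uvfugij*); -es when the stem ends in a vowel (*lana*, *ujwowre*).
The final sound of *uj* is /j/, which is a consonant, so the suffix is -u, giving *uju*.
Since the final sound of *dehejhe* is /e/ (a vowel), it takes -es, giving *dehejhees*.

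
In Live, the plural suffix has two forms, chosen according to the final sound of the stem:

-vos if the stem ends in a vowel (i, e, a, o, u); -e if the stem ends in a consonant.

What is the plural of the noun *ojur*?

ojure

The final sound of *ojur* is /r/, which is a consonant, so the suffix is -e, giving *ojure*.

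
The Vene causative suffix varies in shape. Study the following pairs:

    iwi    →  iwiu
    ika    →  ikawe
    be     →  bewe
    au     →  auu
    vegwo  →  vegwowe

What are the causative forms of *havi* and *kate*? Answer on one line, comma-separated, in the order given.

The suffix is conditioned by the last vowel: -u when the last vowel of the stem is a high vowel (*iwi*, *au*); -we when the last vowel of the stem is a non-high vowel (*ika*, *be*, *vegwo*).
The last vowel of *havi* is /i/, which is a high vowel, so the suffix is -u, giving *haviu*.
Since the last vowel of *kate* is /e/ (a non-high vowel), it takes -we, giving *katewe*.

haviu, katewe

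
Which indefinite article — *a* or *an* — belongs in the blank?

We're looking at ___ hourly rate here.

an

The indefinite article is chosen by the initial *sound* of the following word, not its spelling.
*hourly* begins with the sound /aʊ/ (silent h) — a vowel sound.
So the article is *an*: We're looking at an hourly rate here.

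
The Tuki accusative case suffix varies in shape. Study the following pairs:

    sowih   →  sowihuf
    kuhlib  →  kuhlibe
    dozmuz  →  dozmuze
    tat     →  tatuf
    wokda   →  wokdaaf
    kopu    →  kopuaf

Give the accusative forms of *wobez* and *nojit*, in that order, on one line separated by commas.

Looking at the final sound of each stem: -uf when the stem ends in a voiceless consonant (*sowih*, *tat*); -e when the stem ends in a voiced consonant (*kuhlib*, *dozmuz*); -af when the stem ends in a vowel (*wokda*, *kopu*).
Since the final sound of *wobez* is /z/ (a voiced consonant), it takes -e, giving *wobeze*.
*nojit* — final sound /t/ (a voiceless consonant) → -uf → *nojituf*.

wobeze, nojituf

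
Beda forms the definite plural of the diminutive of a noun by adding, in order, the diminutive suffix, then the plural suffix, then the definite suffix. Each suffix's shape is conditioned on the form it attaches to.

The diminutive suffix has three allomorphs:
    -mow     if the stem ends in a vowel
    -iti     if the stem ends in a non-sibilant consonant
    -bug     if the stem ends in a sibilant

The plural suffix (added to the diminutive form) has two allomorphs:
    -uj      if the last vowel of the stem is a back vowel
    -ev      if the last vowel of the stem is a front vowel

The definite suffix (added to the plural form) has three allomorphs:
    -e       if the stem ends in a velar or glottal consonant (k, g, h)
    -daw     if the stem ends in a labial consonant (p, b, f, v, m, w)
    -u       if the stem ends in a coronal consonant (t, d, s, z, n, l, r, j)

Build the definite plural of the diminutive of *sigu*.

*sigu* — final sound /u/ (a vowel) → -mow → *sigumow*.
The last vowel of the diminutive form *sigumow* is /o/, which is a back vowel, so the plural suffix is -uj, giving *sigumowuj*.
Since the final consonant of the plural form *sigumowuj* is /j/ (coronal), it takes -u, giving *sigumowuju*.

sigumowuju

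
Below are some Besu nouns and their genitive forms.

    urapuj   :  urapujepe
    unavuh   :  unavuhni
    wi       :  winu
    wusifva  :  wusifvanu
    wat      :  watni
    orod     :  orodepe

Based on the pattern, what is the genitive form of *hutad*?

The suffix is conditioned by the final sound: -ni when the stem ends in a voiceless consonant (*unavuh*, *wat*); -epe when the stem ends in a voiced consonant (*urapuj*, *orod*); -nu when the stem ends in a vowel (*wi*, *wusifva*).
*hutad* — final sound /d/ (a voiced consonant) → -epe → *hutadepe*.

hutadepe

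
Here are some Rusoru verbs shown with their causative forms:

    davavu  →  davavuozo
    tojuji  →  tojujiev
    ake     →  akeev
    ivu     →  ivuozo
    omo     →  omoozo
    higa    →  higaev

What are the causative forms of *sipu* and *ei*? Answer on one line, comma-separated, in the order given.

Looking at the last vowel of each stem: -ozo when the last vowel of the stem is a rounded vowel (*davavu*, *ivu*, *omo*); -ev when the last vowel of the stem is an unrounded vowel (*tojuji*, *ake*, *higa*).
The last vowel of *sipu* is /u/, which is a rounded vowel, so the suffix is -ozo, giving *sipuozo*.
*ei*: last vowel = /i/, an unrounded vowel → -ev → *eiev*.

sipuozo, eiev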